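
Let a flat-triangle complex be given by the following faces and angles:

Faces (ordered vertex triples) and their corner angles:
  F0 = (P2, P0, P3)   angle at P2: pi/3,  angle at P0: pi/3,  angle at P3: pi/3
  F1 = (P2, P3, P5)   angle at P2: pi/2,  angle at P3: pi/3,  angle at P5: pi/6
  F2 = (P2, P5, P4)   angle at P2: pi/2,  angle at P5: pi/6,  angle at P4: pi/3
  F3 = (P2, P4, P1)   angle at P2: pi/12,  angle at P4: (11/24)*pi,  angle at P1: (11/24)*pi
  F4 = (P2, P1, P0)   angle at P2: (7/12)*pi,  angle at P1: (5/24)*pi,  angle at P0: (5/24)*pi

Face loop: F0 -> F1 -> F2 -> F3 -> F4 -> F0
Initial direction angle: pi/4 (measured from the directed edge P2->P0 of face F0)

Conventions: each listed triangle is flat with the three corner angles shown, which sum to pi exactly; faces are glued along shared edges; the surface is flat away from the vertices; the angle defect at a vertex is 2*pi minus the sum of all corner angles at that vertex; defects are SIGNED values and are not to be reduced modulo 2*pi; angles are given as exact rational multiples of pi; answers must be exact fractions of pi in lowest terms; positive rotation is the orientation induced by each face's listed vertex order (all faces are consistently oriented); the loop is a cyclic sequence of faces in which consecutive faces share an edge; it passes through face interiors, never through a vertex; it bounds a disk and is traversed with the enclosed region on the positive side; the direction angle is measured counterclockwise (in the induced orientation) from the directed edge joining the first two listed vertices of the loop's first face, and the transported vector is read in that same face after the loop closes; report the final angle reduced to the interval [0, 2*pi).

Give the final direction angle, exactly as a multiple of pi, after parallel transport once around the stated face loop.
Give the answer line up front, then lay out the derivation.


Answer: final direction angle = pi/4

enclosed vertex P2: corner angles sum to 2*pi, defect = 2*pi - 2*pi = 0
transport around the loop rotates by the sum of enclosed defects; add to the initial angle mod 2*pi
final angle = pi/4 + 0 = pi/4 (mod 2*pi)


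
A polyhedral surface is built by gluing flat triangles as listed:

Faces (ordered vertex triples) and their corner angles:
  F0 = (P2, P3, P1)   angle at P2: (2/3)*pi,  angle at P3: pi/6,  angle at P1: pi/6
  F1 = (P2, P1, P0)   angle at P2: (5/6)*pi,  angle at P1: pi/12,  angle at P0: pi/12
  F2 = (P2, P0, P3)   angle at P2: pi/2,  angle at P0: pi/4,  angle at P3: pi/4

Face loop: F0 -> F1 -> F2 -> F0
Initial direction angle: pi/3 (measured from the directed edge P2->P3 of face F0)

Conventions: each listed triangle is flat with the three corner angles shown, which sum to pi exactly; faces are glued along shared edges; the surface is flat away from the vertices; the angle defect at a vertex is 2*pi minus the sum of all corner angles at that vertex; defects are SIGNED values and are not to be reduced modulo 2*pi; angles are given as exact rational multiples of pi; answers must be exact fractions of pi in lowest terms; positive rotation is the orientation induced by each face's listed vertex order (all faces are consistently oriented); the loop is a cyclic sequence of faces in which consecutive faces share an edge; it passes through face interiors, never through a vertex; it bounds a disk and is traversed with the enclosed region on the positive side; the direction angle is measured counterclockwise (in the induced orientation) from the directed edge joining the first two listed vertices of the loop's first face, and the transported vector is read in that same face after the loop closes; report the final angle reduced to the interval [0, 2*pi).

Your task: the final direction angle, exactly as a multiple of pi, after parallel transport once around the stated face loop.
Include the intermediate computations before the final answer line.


enclosed vertex P2: corner angles sum to 2*pi, defect = 2*pi - 2*pi = 0
holonomy = initial angle + sum of enclosed defects (mod 2*pi), positive in the induced orientation
final angle = pi/3 + 0 = pi/3 (mod 2*pi)

Answer: final direction angle = pi/3


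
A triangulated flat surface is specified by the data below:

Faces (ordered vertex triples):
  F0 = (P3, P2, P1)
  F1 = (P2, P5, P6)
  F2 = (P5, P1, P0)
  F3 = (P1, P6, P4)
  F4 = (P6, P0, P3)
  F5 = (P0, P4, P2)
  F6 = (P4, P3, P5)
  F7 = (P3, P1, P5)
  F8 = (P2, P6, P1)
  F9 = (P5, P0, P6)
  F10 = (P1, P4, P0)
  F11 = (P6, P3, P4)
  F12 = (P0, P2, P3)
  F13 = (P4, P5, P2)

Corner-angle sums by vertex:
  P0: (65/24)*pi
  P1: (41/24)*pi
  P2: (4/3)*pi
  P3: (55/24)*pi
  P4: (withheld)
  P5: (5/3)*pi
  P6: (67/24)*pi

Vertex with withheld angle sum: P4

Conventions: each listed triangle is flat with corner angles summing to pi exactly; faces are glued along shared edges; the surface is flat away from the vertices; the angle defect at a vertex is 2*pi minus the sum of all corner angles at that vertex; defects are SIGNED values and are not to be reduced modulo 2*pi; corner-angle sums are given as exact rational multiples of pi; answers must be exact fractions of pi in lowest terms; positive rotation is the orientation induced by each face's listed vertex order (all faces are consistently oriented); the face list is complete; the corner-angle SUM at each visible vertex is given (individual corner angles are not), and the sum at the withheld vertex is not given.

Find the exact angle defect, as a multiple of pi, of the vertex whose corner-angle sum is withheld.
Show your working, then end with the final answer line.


V = 7, E = 21, F = 14; chi = V - E + F = 0
Gauss-Bonnet: total defect = 2*pi*chi = 0; visible defects sum to -pi/2

Answer: defect(P4) = pi/2


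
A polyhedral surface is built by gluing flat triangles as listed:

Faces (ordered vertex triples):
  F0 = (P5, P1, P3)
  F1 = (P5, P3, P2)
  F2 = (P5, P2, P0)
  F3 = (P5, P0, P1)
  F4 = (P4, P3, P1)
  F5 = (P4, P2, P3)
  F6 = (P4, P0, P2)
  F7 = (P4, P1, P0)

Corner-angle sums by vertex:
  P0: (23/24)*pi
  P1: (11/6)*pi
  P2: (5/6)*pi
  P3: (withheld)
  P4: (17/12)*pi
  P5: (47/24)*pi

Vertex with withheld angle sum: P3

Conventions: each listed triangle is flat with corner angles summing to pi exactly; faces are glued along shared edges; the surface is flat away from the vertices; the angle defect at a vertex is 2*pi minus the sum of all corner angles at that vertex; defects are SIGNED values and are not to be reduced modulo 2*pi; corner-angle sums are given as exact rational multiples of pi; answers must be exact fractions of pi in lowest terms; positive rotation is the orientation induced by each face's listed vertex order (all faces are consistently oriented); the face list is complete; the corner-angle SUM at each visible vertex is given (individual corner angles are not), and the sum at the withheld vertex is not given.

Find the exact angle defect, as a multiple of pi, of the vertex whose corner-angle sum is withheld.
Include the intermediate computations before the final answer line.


V = 6, E = 12, F = 8; chi = V - E + F = 2
Gauss-Bonnet: total defect = 2*pi*chi = 4*pi; visible defects sum to 3*pi

Answer: defect(P3) = pi


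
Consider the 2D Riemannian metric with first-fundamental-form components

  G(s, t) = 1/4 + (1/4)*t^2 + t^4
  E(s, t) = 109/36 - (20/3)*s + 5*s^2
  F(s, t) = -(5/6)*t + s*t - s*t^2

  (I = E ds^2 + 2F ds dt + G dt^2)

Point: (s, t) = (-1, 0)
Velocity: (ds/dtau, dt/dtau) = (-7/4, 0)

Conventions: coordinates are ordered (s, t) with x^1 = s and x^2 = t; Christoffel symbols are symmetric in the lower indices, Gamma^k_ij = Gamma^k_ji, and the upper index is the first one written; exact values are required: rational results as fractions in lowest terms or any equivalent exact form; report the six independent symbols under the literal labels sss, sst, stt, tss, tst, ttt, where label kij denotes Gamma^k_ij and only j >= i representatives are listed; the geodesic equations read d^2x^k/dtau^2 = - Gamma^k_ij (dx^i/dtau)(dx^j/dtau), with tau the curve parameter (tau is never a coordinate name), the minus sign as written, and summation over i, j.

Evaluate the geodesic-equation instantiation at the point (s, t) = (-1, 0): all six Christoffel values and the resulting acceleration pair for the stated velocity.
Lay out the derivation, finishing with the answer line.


E = 529/36, F = 0, G = 1/4 at the point
E_s = -50/3, E_t = 0, F_s = 0, F_t = -11/6, G_s = 0, G_t = 0
EG - F^2 = 529/144;  g^inv = (144/529) * [[1/4, 0], [0, 529/36]]
first-kind symbols [ij,l] = (1/2)(d_i g_jl + d_j g_il - d_l g_ij): [ss,s] = E_s/2 = -25/3, [ss,t] = F_s - E_t/2 = 0, [st,s] = E_t/2 = 0, [st,t] = G_s/2 = 0, [tt,s] = F_t - G_s/2 = -11/6, [tt,t] = G_t/2 = 0
Gamma^s_ij = (G*[ij,s] - F*[ij,t])/(EG - F^2), Gamma^t_ij = (E*[ij,t] - F*[ij,s])/(EG - F^2)
Gamma_sss = -300/529, Gamma_sst = 0, Gamma_stt = -66/529, Gamma_tss = 0, Gamma_tst = 0, Gamma_ttt = 0
d^2s/dtau^2 = -(Gamma_sss*(-7/4)^2 + 2*Gamma_sst*(-7/4)*(0) + Gamma_stt*(0)^2) = 3675/2116
d^2t/dtau^2 = -(Gamma_tss*(-7/4)^2 + 2*Gamma_tst*(-7/4)*(0) + Gamma_ttt*(0)^2) = 0

Answer: Gamma_sss = -300/529, Gamma_sst = 0, Gamma_stt = -66/529, Gamma_tss = 0, Gamma_tst = 0, Gamma_ttt = 0; accelerations (d^2s/dtau^2, d^2t/dtau^2) = (3675/2116, 0)


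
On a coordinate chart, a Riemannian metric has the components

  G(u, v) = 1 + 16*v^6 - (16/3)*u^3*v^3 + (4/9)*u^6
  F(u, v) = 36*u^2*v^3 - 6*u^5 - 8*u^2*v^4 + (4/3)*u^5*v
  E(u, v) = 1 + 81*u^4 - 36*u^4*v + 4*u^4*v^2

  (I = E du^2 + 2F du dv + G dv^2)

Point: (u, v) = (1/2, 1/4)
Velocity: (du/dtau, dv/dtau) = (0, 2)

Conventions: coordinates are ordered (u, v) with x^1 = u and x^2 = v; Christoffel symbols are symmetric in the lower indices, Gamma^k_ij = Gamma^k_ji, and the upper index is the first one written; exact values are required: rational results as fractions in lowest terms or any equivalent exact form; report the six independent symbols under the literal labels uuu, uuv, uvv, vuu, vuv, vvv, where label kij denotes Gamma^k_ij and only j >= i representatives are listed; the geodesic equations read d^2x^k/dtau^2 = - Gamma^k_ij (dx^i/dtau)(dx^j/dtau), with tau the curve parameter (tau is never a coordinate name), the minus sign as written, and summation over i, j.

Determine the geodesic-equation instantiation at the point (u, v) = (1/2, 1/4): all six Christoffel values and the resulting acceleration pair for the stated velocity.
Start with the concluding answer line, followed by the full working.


Answer: Gamma_uuu = 41616/12709, Gamma_uuv = -2448/12709, Gamma_uvv = 3672/12709, Gamma_vuu = -408/12709, Gamma_vuv = 24/12709, Gamma_vvv = -36/12709; accelerations (d^2u/dtau^2, d^2v/dtau^2) = (-14688/12709, 144/12709)

E = 353/64, F = -17/384, G = 2305/2304 at the point
E_u = 289/8, E_v = -17/8, F_u = -119/96, F_v = 77/48, G_u = 1/48, G_v = -1/32
EG - F^2 = 12709/2304;  g^inv = (2304/12709) * [[2305/2304, 17/384], [17/384, 353/64]]
first-kind symbols [ij,l] = (1/2)(d_i g_jl + d_j g_il - d_l g_ij): [uu,u] = E_u/2 = 289/16, [uu,v] = F_u - E_v/2 = -17/96, [uv,u] = E_v/2 = -17/16, [uv,v] = G_u/2 = 1/96, [vv,u] = F_v - G_u/2 = 51/32, [vv,v] = G_v/2 = -1/64
Gamma^u_ij = (G*[ij,u] - F*[ij,v])/(EG - F^2), Gamma^v_ij = (E*[ij,v] - F*[ij,u])/(EG - F^2)
Gamma_uuu = 41616/12709, Gamma_uuv = -2448/12709, Gamma_uvv = 3672/12709, Gamma_vuu = -408/12709, Gamma_vuv = 24/12709, Gamma_vvv = -36/12709
d^2u/dtau^2 = -(Gamma_uuu*(0)^2 + 2*Gamma_uuv*(0)*(2) + Gamma_uvv*(2)^2) = -14688/12709
d^2v/dtau^2 = -(Gamma_vuu*(0)^2 + 2*Gamma_vuv*(0)*(2) + Gamma_vvv*(2)^2) = 144/12709


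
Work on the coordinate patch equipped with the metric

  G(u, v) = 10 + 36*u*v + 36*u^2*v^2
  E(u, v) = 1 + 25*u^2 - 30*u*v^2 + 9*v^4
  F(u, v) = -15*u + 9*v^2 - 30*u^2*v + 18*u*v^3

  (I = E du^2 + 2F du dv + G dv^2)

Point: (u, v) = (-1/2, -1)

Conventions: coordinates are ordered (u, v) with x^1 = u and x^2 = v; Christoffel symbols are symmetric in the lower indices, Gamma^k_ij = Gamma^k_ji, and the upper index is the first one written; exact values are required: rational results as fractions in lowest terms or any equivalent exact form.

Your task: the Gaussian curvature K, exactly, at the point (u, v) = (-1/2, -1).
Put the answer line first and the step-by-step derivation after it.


Answer: K = -336/72361

E = 125/4, F = 33, G = 37, EG - F^2 = 269/4 at the point
E_u = -55, E_v = -66, F_u = -63, F_v = -105/2, G_u = -72, G_v = -36
E_vv = 138, F_uv = 84, G_uu = 72
Apply the Brioschi formula K = (det M1 - det M2)/(EG - F^2)^2 over the derivative matrices of E, F, G.
M1 = [[-E_vv/2 + F_uv - G_uu/2, E_u/2, F_u - E_v/2], [F_v - G_u/2, E, F], [G_v/2, F, G]] = [[-21, -55/2, -30], [-33/2, 125/4, 33], [-18, 33, 37]]; det M1 = -2406
M2 = [[0, E_v/2, G_u/2], [E_v/2, E, F], [G_u/2, F, G]] = [[0, -33, -36], [-33, 125/4, 33], [-36, 33, 37]]; det M2 = -2385
det M1 - det M2 = -21; K = -21 / (269/4)^2 = -336/72361


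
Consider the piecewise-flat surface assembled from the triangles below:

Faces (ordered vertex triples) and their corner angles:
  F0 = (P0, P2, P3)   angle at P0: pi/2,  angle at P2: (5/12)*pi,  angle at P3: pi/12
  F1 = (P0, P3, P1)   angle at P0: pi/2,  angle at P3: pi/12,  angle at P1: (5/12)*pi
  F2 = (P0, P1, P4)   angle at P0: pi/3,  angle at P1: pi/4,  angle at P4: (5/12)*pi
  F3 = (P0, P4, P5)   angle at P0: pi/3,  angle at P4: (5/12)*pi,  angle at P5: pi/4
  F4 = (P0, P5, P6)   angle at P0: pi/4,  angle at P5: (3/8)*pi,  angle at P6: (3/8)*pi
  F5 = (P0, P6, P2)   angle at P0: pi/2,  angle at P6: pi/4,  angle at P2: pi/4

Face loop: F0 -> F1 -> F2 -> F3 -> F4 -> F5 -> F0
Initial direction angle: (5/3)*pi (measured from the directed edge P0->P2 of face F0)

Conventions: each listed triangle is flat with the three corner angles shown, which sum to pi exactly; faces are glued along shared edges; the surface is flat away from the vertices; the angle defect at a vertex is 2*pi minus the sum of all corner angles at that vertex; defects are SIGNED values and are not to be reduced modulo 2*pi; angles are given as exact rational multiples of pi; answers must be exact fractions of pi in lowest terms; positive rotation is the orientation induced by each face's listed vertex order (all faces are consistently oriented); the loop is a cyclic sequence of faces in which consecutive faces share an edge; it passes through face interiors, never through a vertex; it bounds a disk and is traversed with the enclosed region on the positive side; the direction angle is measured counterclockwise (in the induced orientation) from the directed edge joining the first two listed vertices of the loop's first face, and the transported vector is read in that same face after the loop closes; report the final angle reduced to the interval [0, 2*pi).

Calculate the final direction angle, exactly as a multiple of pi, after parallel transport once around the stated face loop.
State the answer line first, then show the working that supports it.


Answer: final direction angle = (5/4)*pi

enclosed vertex P0: corner angles sum to (29/12)*pi, defect = 2*pi - (29/12)*pi = (-5/12)*pi
summing the enclosed defects onto the initial angle, mod 2*pi in the induced orientation:
final angle = (5/3)*pi - (5/12)*pi = (5/4)*pi (mod 2*pi)


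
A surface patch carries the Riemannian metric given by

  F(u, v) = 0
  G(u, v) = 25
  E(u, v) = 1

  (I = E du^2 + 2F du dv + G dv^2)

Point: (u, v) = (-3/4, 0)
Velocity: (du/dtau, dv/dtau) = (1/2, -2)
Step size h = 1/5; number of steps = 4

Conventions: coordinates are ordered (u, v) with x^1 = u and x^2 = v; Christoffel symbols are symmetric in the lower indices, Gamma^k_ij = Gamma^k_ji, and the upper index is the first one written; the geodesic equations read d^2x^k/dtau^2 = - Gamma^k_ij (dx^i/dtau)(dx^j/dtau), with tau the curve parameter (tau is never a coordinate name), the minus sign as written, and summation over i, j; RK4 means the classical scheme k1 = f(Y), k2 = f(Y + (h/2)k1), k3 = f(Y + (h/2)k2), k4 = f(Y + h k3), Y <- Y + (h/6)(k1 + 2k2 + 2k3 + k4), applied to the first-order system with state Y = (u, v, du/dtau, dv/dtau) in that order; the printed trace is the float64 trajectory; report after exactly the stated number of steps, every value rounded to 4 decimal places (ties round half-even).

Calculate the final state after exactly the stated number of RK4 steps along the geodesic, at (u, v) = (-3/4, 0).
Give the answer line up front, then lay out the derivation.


Answer: u = -0.3500, v = -1.6000, du/dtau = 0.5000, dv/dtau = -2.0000

f(Y) = (du/dtau, dv/dtau, -Gamma^u_ij Y'^i Y'^j, -Gamma^v_ij Y'^i Y'^j) with the Gammas evaluated at the stage position; h = 0.200000; intermediate values shown to 6 dp
step 0: u = -0.7500, v = 0.0000, du/dtau = 0.5000, dv/dtau = -2.0000
step 1:
  k1: at (u, v) = (-0.750000, 0.000000), (du/dtau, dv/dtau) = (0.500000, -2.000000); Gamma_uuu = 0.000000, Gamma_uuv = 0.000000, Gamma_uvv = 0.000000, Gamma_vuu = 0.000000, Gamma_vuv = 0.000000, Gamma_vvv = 0.000000; k1 = (0.500000, -2.000000, 0.000000, 0.000000)
  k2: at (u, v) = (-0.700000, -0.200000), (du/dtau, dv/dtau) = (0.500000, -2.000000); Gamma_uuu = 0.000000, Gamma_uuv = 0.000000, Gamma_uvv = 0.000000, Gamma_vuu = 0.000000, Gamma_vuv = 0.000000, Gamma_vvv = 0.000000; k2 = (0.500000, -2.000000, 0.000000, 0.000000)
  k3: at (u, v) = (-0.700000, -0.200000), (du/dtau, dv/dtau) = (0.500000, -2.000000); Gamma_uuu = 0.000000, Gamma_uuv = 0.000000, Gamma_uvv = 0.000000, Gamma_vuu = 0.000000, Gamma_vuv = 0.000000, Gamma_vvv = 0.000000; k3 = (0.500000, -2.000000, 0.000000, 0.000000)
  k4: at (u, v) = (-0.650000, -0.400000), (du/dtau, dv/dtau) = (0.500000, -2.000000); Gamma_uuu = 0.000000, Gamma_uuv = 0.000000, Gamma_uvv = 0.000000, Gamma_vuu = 0.000000, Gamma_vuv = 0.000000, Gamma_vvv = 0.000000; k4 = (0.500000, -2.000000, 0.000000, 0.000000)
  Y <- Y + (h/6)(k1 + 2k2 + 2k3 + k4): u = -0.6500, v = -0.4000, du/dtau = 0.5000, dv/dtau = -2.0000
step 2:
  k1: at (u, v) = (-0.650000, -0.400000), (du/dtau, dv/dtau) = (0.500000, -2.000000); Gamma_uuu = 0.000000, Gamma_uuv = 0.000000, Gamma_uvv = 0.000000, Gamma_vuu = 0.000000, Gamma_vuv = 0.000000, Gamma_vvv = 0.000000; k1 = (0.500000, -2.000000, 0.000000, 0.000000)
  k2: at (u, v) = (-0.600000, -0.600000), (du/dtau, dv/dtau) = (0.500000, -2.000000); Gamma_uuu = 0.000000, Gamma_uuv = 0.000000, Gamma_uvv = 0.000000, Gamma_vuu = 0.000000, Gamma_vuv = 0.000000, Gamma_vvv = 0.000000; k2 = (0.500000, -2.000000, 0.000000, 0.000000)
  k3: at (u, v) = (-0.600000, -0.600000), (du/dtau, dv/dtau) = (0.500000, -2.000000); Gamma_uuu = 0.000000, Gamma_uuv = 0.000000, Gamma_uvv = 0.000000, Gamma_vuu = 0.000000, Gamma_vuv = 0.000000, Gamma_vvv = 0.000000; k3 = (0.500000, -2.000000, 0.000000, 0.000000)
  k4: at (u, v) = (-0.550000, -0.800000), (du/dtau, dv/dtau) = (0.500000, -2.000000); Gamma_uuu = 0.000000, Gamma_uuv = 0.000000, Gamma_uvv = 0.000000, Gamma_vuu = 0.000000, Gamma_vuv = 0.000000, Gamma_vvv = 0.000000; k4 = (0.500000, -2.000000, 0.000000, 0.000000)
  Y <- Y + (h/6)(k1 + 2k2 + 2k3 + k4): u = -0.5500, v = -0.8000, du/dtau = 0.5000, dv/dtau = -2.0000
step 3:
  k1: at (u, v) = (-0.550000, -0.800000), (du/dtau, dv/dtau) = (0.500000, -2.000000); Gamma_uuu = 0.000000, Gamma_uuv = 0.000000, Gamma_uvv = 0.000000, Gamma_vuu = 0.000000, Gamma_vuv = 0.000000, Gamma_vvv = 0.000000; k1 = (0.500000, -2.000000, 0.000000, 0.000000)
  k2: at (u, v) = (-0.500000, -1.000000), (du/dtau, dv/dtau) = (0.500000, -2.000000); Gamma_uuu = 0.000000, Gamma_uuv = 0.000000, Gamma_uvv = 0.000000, Gamma_vuu = 0.000000, Gamma_vuv = 0.000000, Gamma_vvv = 0.000000; k2 = (0.500000, -2.000000, 0.000000, 0.000000)
  k3: at (u, v) = (-0.500000, -1.000000), (du/dtau, dv/dtau) = (0.500000, -2.000000); Gamma_uuu = 0.000000, Gamma_uuv = 0.000000, Gamma_uvv = 0.000000, Gamma_vuu = 0.000000, Gamma_vuv = 0.000000, Gamma_vvv = 0.000000; k3 = (0.500000, -2.000000, 0.000000, 0.000000)
  k4: at (u, v) = (-0.450000, -1.200000), (du/dtau, dv/dtau) = (0.500000, -2.000000); Gamma_uuu = 0.000000, Gamma_uuv = 0.000000, Gamma_uvv = 0.000000, Gamma_vuu = 0.000000, Gamma_vuv = 0.000000, Gamma_vvv = 0.000000; k4 = (0.500000, -2.000000, 0.000000, 0.000000)
  Y <- Y + (h/6)(k1 + 2k2 + 2k3 + k4): u = -0.4500, v = -1.2000, du/dtau = 0.5000, dv/dtau = -2.0000
step 4:
  k1: at (u, v) = (-0.450000, -1.200000), (du/dtau, dv/dtau) = (0.500000, -2.000000); Gamma_uuu = 0.000000, Gamma_uuv = 0.000000, Gamma_uvv = 0.000000, Gamma_vuu = 0.000000, Gamma_vuv = 0.000000, Gamma_vvv = 0.000000; k1 = (0.500000, -2.000000, 0.000000, 0.000000)
  k2: at (u, v) = (-0.400000, -1.400000), (du/dtau, dv/dtau) = (0.500000, -2.000000); Gamma_uuu = 0.000000, Gamma_uuv = 0.000000, Gamma_uvv = 0.000000, Gamma_vuu = 0.000000, Gamma_vuv = 0.000000, Gamma_vvv = 0.000000; k2 = (0.500000, -2.000000, 0.000000, 0.000000)
  k3: at (u, v) = (-0.400000, -1.400000), (du/dtau, dv/dtau) = (0.500000, -2.000000); Gamma_uuu = 0.000000, Gamma_uuv = 0.000000, Gamma_uvv = 0.000000, Gamma_vuu = 0.000000, Gamma_vuv = 0.000000, Gamma_vvv = 0.000000; k3 = (0.500000, -2.000000, 0.000000, 0.000000)
  k4: at (u, v) = (-0.350000, -1.600000), (du/dtau, dv/dtau) = (0.500000, -2.000000); Gamma_uuu = 0.000000, Gamma_uuv = 0.000000, Gamma_uvv = 0.000000, Gamma_vuu = 0.000000, Gamma_vuv = 0.000000, Gamma_vvv = 0.000000; k4 = (0.500000, -2.000000, 0.000000, 0.000000)
  Y <- Y + (h/6)(k1 + 2k2 + 2k3 + k4): u = -0.3500, v = -1.6000, du/dtau = 0.5000, dv/dtau = -2.0000


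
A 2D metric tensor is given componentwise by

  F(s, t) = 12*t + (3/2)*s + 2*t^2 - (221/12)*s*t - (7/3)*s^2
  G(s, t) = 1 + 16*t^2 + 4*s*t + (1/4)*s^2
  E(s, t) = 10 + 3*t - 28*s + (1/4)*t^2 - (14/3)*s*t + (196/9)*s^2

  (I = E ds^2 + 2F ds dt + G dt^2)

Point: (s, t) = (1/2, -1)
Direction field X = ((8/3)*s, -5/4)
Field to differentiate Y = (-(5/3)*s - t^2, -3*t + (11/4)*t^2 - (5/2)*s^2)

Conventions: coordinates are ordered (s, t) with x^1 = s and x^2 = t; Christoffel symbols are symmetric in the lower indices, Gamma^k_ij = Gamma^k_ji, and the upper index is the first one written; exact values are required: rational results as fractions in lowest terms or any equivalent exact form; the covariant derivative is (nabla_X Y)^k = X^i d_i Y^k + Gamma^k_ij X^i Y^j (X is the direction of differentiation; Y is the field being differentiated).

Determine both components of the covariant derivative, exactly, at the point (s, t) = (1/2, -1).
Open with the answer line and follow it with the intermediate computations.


Answer: (nabla_X Y)^s = -94438/19557, (nabla_X Y)^t = 505405/52152

E = 37/36, F = -5/8, G = 241/16 at the point
E_s = -14/9, E_t = 1/6, F_s = 211/12, F_t = -29/24, G_s = -15/4, G_t = -30
EG - F^2 = 2173/144;  g^inv = (144/2173) * [[241/16, 5/8], [5/8, 37/36]]
first-kind symbols [ij,l] = (1/2)(d_i g_jl + d_j g_il - d_l g_ij): [ss,s] = E_s/2 = -7/9, [ss,t] = F_s - E_t/2 = 35/2, [st,s] = E_t/2 = 1/12, [st,t] = G_s/2 = -15/8, [tt,s] = F_t - G_s/2 = 2/3, [tt,t] = G_t/2 = -15
Gamma^s_ij = (G*[ij,s] - F*[ij,t])/(EG - F^2), Gamma^t_ij = (E*[ij,t] - F*[ij,s])/(EG - F^2)
Gamma_sss = -112/2173, Gamma_sst = 12/2173, Gamma_stt = 96/2173, Gamma_tss = 2520/2173, Gamma_tst = -270/2173, Gamma_ttt = -2160/2173
X = (4/3, -5/4), Y = (-11/6, 41/8) at the point


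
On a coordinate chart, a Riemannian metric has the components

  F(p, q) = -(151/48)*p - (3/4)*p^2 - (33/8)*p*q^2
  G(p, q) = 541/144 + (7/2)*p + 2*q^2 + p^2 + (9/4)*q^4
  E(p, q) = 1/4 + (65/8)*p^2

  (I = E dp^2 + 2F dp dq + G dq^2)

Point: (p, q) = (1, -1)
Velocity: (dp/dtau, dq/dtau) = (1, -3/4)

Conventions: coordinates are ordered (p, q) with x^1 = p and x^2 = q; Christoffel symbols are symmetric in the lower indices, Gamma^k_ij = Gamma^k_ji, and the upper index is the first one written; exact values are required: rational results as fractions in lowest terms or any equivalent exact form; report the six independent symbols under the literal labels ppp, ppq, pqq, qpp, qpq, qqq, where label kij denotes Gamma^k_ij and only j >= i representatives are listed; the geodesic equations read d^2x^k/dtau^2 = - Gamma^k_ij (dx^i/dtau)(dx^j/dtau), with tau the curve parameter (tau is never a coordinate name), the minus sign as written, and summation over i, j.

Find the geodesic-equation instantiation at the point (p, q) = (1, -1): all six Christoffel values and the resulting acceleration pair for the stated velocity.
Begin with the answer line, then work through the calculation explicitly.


Answer: Gamma_ppp = 72045/93109, Gamma_ppq = 50820/93109, Gamma_pqq = 38368/93109, Gamma_qpp = -19092/93109, Gamma_qpq = 53064/93109, Gamma_qqq = -23784/93109; accelerations (d^2p/dtau^2, d^2q/dtau^2) = (-17397/93109, 224133/186218)

E = 67/8, F = -385/48, G = 1801/144 at the point
E_p = 65/4, E_q = 0, F_p = -421/48, F_q = 33/4, G_p = 11/2, G_q = -13
EG - F^2 = 93109/2304;  g^inv = (2304/93109) * [[1801/144, 385/48], [385/48, 67/8]]
first-kind symbols [ij,l] = (1/2)(d_i g_jl + d_j g_il - d_l g_ij): [pp,p] = E_p/2 = 65/8, [pp,q] = F_p - E_q/2 = -421/48, [pq,p] = E_q/2 = 0, [pq,q] = G_p/2 = 11/4, [qq,p] = F_q - G_p/2 = 11/2, [qq,q] = G_q/2 = -13/2
Gamma^p_ij = (G*[ij,p] - F*[ij,q])/(EG - F^2), Gamma^q_ij = (E*[ij,q] - F*[ij,p])/(EG - F^2)
Gamma_ppp = 72045/93109, Gamma_ppq = 50820/93109, Gamma_pqq = 38368/93109, Gamma_qpp = -19092/93109, Gamma_qpq = 53064/93109, Gamma_qqq = -23784/93109
d^2p/dtau^2 = -(Gamma_ppp*(1)^2 + 2*Gamma_ppq*(1)*(-3/4) + Gamma_pqq*(-3/4)^2) = -17397/93109
d^2q/dtau^2 = -(Gamma_qpp*(1)^2 + 2*Gamma_qpq*(1)*(-3/4) + Gamma_qqq*(-3/4)^2) = 224133/186218


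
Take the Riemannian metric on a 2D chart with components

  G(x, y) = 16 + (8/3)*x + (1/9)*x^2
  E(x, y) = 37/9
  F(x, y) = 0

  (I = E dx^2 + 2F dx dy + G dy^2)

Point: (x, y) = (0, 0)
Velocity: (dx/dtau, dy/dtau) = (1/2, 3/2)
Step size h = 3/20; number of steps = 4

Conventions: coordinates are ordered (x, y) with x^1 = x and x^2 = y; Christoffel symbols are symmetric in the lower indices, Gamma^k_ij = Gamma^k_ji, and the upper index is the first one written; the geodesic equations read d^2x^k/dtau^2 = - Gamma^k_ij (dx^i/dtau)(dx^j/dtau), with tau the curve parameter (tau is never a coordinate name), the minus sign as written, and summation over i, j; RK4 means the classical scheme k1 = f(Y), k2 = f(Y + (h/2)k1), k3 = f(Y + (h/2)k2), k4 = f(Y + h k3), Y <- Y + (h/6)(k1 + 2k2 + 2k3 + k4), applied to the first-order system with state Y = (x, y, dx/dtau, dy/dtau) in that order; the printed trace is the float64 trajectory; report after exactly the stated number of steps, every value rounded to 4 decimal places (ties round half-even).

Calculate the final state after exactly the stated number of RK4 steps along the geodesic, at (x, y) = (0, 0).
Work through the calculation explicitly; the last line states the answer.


f(Y) = (dx/dtau, dy/dtau, -Gamma^x_ij Y'^i Y'^j, -Gamma^y_ij Y'^i Y'^j) with the Gammas evaluated at the stage position; h = 0.150000; intermediate values shown to 6 dp
step 0: x = 0.0000, y = 0.0000, dx/dtau = 0.5000, dy/dtau = 1.5000
step 1:
  k1: at (x, y) = (0.000000, 0.000000), (dx/dtau, dy/dtau) = (0.500000, 1.500000); Gamma_xxx = 0.000000, Gamma_xxy = 0.000000, Gamma_xyy = -0.324324, Gamma_yxx = 0.000000, Gamma_yxy = 0.083333, Gamma_yyy = 0.000000; k1 = (0.500000, 1.500000, 0.729730, -0.125000)
  k2: at (x, y) = (0.037500, 0.112500), (dx/dtau, dy/dtau) = (0.554730, 1.490625); Gamma_xxx = 0.000000, Gamma_xxy = 0.000000, Gamma_xyy = -0.325338, Gamma_yxx = 0.000000, Gamma_yxy = 0.083074, Gamma_yyy = 0.000000; k2 = (0.554730, 1.490625, 0.722889, -0.137386)
  k3: at (x, y) = (0.041605, 0.111797), (dx/dtau, dy/dtau) = (0.554217, 1.489696); Gamma_xxx = 0.000000, Gamma_xxy = 0.000000, Gamma_xyy = -0.325449, Gamma_yxx = 0.000000, Gamma_yxy = 0.083045, Gamma_yyy = 0.000000; k3 = (0.554217, 1.489696, 0.722234, -0.137127)
  k4: at (x, y) = (0.083132, 0.223454), (dx/dtau, dy/dtau) = (0.608335, 1.479431); Gamma_xxx = 0.000000, Gamma_xxy = 0.000000, Gamma_xyy = -0.326571, Gamma_yxx = 0.000000, Gamma_yxy = 0.082760, Gamma_yyy = 0.000000; k4 = (0.608335, 1.479431, 0.714771, -0.148966)
  Y <- Y + (h/6)(k1 + 2k2 + 2k3 + k4): x = 0.0832, y = 0.2235, dx/dtau = 0.6084, dy/dtau = 1.4794
step 2:
  k1: at (x, y) = (0.083156, 0.223502), (dx/dtau, dy/dtau) = (0.608369, 1.479425); Gamma_xxx = 0.000000, Gamma_xxy = 0.000000, Gamma_xyy = -0.326572, Gamma_yxx = 0.000000, Gamma_yxy = 0.082760, Gamma_yyy = 0.000000; k1 = (0.608369, 1.479425, 0.714767, -0.148974)
  k2: at (x, y) = (0.128783, 0.334459), (dx/dtau, dy/dtau) = (0.661976, 1.468252); Gamma_xxx = 0.000000, Gamma_xxy = 0.000000, Gamma_xyy = -0.327805, Gamma_yxx = 0.000000, Gamma_yxy = 0.082449, Gamma_yyy = 0.000000; k2 = (0.661976, 1.468252, 0.706670, -0.160271)
  k3: at (x, y) = (0.132804, 0.333621), (dx/dtau, dy/dtau) = (0.661369, 1.467405); Gamma_xxx = 0.000000, Gamma_xxy = 0.000000, Gamma_xyy = -0.327914, Gamma_yxx = 0.000000, Gamma_yxy = 0.082421, Gamma_yyy = 0.000000; k3 = (0.661369, 1.467405, 0.706089, -0.159979)
  k4: at (x, y) = (0.182361, 0.443613), (dx/dtau, dy/dtau) = (0.714282, 1.455428); Gamma_xxx = 0.000000, Gamma_xxy = 0.000000, Gamma_xyy = -0.329253, Gamma_yxx = 0.000000, Gamma_yxy = 0.082086, Gamma_yyy = 0.000000; k4 = (0.714282, 1.455428, 0.697447, -0.170671)
  Y <- Y + (h/6)(k1 + 2k2 + 2k3 + k4): x = 0.1824, y = 0.4437, dx/dtau = 0.7143, dy/dtau = 1.4554
step 3:
  k1: at (x, y) = (0.182389, 0.443656), (dx/dtau, dy/dtau) = (0.714312, 1.455422); Gamma_xxx = 0.000000, Gamma_xxy = 0.000000, Gamma_xyy = -0.329254, Gamma_yxx = 0.000000, Gamma_yxy = 0.082086, Gamma_yyy = 0.000000; k1 = (0.714312, 1.455422, 0.697442, -0.170677)
  k2: at (x, y) = (0.235963, 0.552813), (dx/dtau, dy/dtau) = (0.766620, 1.442621); Gamma_xxx = 0.000000, Gamma_xxy = 0.000000, Gamma_xyy = -0.330702, Gamma_yxx = 0.000000, Gamma_yxy = 0.081726, Gamma_yyy = 0.000000; k2 = (0.766620, 1.442621, 0.688241, -0.180769)
  k3: at (x, y) = (0.239886, 0.551853), (dx/dtau, dy/dtau) = (0.765930, 1.441864); Gamma_xxx = 0.000000, Gamma_xxy = 0.000000, Gamma_xyy = -0.330808, Gamma_yxx = 0.000000, Gamma_yxy = 0.081700, Gamma_yyy = 0.000000; k3 = (0.765930, 1.441864, 0.687740, -0.180454)
  k4: at (x, y) = (0.297279, 0.659936), (dx/dtau, dy/dtau) = (0.817473, 1.428353); Gamma_xxx = 0.000000, Gamma_xxy = 0.000000, Gamma_xyy = -0.332359, Gamma_yxx = 0.000000, Gamma_yxy = 0.081319, Gamma_yyy = 0.000000; k4 = (0.817473, 1.428353, 0.678077, -0.189902)
  Y <- Y + (h/6)(k1 + 2k2 + 2k3 + k4): x = 0.2973, y = 0.6600, dx/dtau = 0.8175, dy/dtau = 1.4283
step 4:
  k1: at (x, y) = (0.297311, 0.659975), (dx/dtau, dy/dtau) = (0.817499, 1.428346); Gamma_xxx = 0.000000, Gamma_xxy = 0.000000, Gamma_xyy = -0.332360, Gamma_yxx = 0.000000, Gamma_yxy = 0.081319, Gamma_yyy = 0.000000; k1 = (0.817499, 1.428346, 0.678071, -0.189907)
  k2: at (x, y) = (0.358624, 0.767101), (dx/dtau, dy/dtau) = (0.868354, 1.414103); Gamma_xxx = 0.000000, Gamma_xxy = 0.000000, Gamma_xyy = -0.334017, Gamma_yxx = 0.000000, Gamma_yxy = 0.080915, Gamma_yyy = 0.000000; k2 = (0.868354, 1.414103, 0.667929, -0.198718)
  k3: at (x, y) = (0.362438, 0.766032), (dx/dtau, dy/dtau) = (0.867594, 1.413442); Gamma_xxx = 0.000000, Gamma_xxy = 0.000000, Gamma_xyy = -0.334120, Gamma_yxx = 0.000000, Gamma_yxy = 0.080890, Gamma_yyy = 0.000000; k3 = (0.867594, 1.413442, 0.667511, -0.198390)
  k4: at (x, y) = (0.427450, 0.871991), (dx/dtau, dy/dtau) = (0.917626, 1.398587); Gamma_xxx = 0.000000, Gamma_xxy = 0.000000, Gamma_xyy = -0.335877, Gamma_yxx = 0.000000, Gamma_yxy = 0.080467, Gamma_yyy = 0.000000; k4 = (0.917626, 1.398587, 0.656991, -0.206540)
  Y <- Y + (h/6)(k1 + 2k2 + 2k3 + k4): x = 0.4275, y = 0.8720, dx/dtau = 0.9176, dy/dtau = 1.3986

Answer: x = 0.4275, y = 0.8720, dx/dtau = 0.9176, dy/dtau = 1.3986


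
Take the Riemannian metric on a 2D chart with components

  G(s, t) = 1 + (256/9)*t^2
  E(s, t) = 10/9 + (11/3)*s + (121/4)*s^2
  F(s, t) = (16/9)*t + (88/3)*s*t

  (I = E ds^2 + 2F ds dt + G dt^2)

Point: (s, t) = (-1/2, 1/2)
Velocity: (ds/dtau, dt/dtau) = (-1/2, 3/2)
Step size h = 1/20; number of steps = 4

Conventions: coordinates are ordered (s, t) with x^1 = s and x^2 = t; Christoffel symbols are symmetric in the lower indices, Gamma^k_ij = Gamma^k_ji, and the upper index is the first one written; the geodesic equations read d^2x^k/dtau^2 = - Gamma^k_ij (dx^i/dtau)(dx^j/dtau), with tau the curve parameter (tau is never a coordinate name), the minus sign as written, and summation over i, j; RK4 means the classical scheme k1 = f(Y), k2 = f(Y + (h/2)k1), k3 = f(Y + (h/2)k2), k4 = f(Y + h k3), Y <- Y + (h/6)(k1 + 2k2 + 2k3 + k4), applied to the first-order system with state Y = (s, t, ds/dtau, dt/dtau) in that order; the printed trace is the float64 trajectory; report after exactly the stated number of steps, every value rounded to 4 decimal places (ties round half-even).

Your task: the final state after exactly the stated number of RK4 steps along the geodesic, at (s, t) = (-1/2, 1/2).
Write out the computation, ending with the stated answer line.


f(Y) = (ds/dtau, dt/dtau, -Gamma^s_ij Y'^i Y'^j, -Gamma^t_ij Y'^i Y'^j) with the Gammas evaluated at the stage position; h = 0.050000; intermediate values shown to 6 dp
step 0: s = -0.5000, t = 0.5000, ds/dtau = -0.5000, dt/dtau = 1.5000
step 1:
  k1: at (s, t) = (-0.500000, 0.500000), (ds/dtau, dt/dtau) = (-0.500000, 1.500000); Gamma_sss = -0.952713, Gamma_sst = 0.000000, Gamma_stt = -0.923843, Gamma_tss = 1.051269, Gamma_tst = 0.000000, Gamma_ttt = 1.019413; k1 = (-0.500000, 1.500000, 2.316824, -2.556496)
  k2: at (s, t) = (-0.512500, 0.537500), (ds/dtau, dt/dtau) = (-0.442079, 1.436088); Gamma_sss = -0.887933, Gamma_sst = 0.000000, Gamma_stt = -0.861026, Gamma_tss = 1.024137, Gamma_tst = 0.000000, Gamma_ttt = 0.993103; k2 = (-0.442079, 1.436088, 1.949267, -2.248274)
  k3: at (s, t) = (-0.511052, 0.535902), (ds/dtau, dt/dtau) = (-0.451268, 1.443793); Gamma_sss = -0.890194, Gamma_sst = 0.000000, Gamma_stt = -0.863218, Gamma_tss = 1.026984, Gamma_tst = 0.000000, Gamma_ttt = 0.995863; k3 = (-0.451268, 1.443793, 1.980694, -2.285053)
  k4: at (s, t) = (-0.522563, 0.572190), (ds/dtau, dt/dtau) = (-0.400965, 1.385747); Gamma_sss = -0.833374, Gamma_sst = 0.000000, Gamma_stt = -0.808120, Gamma_tss = 1.000954, Gamma_tst = 0.000000, Gamma_ttt = 0.970622; k4 = (-0.400965, 1.385747, 1.685815, -2.024808)
  Y <- Y + (h/6)(k1 + 2k2 + 2k3 + k4): s = -0.5224, t = 0.5720, ds/dtau = -0.4011, dt/dtau = 1.3863
step 2:
  k1: at (s, t) = (-0.522397, 0.572046), (ds/dtau, dt/dtau) = (-0.401145, 1.386267); Gamma_sss = -0.833538, Gamma_sst = 0.000000, Gamma_stt = -0.808279, Gamma_tss = 1.001260, Gamma_tst = 0.000000, Gamma_ttt = 0.970918; k1 = (-0.401145, 1.386267, 1.687430, -2.026969)
  k2: at (s, t) = (-0.532426, 0.606703), (ds/dtau, dt/dtau) = (-0.358960, 1.335593); Gamma_sss = -0.784028, Gamma_sst = 0.000000, Gamma_stt = -0.760270, Gamma_tss = 0.977614, Gamma_tst = 0.000000, Gamma_ttt = 0.947989; k2 = (-0.358960, 1.335593, 1.457199, -1.816998)
  k3: at (s, t) = (-0.531371, 0.605436), (ds/dtau, dt/dtau) = (-0.364715, 1.340842); Gamma_sss = -0.785458, Gamma_sst = 0.000000, Gamma_stt = -0.761656, Gamma_tss = 0.979541, Gamma_tst = 0.000000, Gamma_ttt = 0.949858; k3 = (-0.364715, 1.340842, 1.473828, -1.838005)
  k4: at (s, t) = (-0.540633, 0.639088), (ds/dtau, dt/dtau) = (-0.327454, 1.294367); Gamma_sss = -0.741310, Gamma_sst = 0.000000, Gamma_stt = -0.718846, Gamma_tss = 0.957042, Gamma_tst = 0.000000, Gamma_ttt = 0.928041; k4 = (-0.327454, 1.294367, 1.283832, -1.657446)
  Y <- Y + (h/6)(k1 + 2k2 + 2k3 + k4): s = -0.5405, t = 0.6390, ds/dtau = -0.3275, dt/dtau = 1.2946
step 3:
  k1: at (s, t) = (-0.540530, 0.638992), (ds/dtau, dt/dtau) = (-0.327534, 1.294647); Gamma_sss = -0.741397, Gamma_sst = 0.000000, Gamma_stt = -0.718930, Gamma_tss = 0.957215, Gamma_tst = 0.000000, Gamma_ttt = 0.928208; k1 = (-0.327534, 1.294647, 1.284542, -1.658468)
  k2: at (s, t) = (-0.548718, 0.671358), (ds/dtau, dt/dtau) = (-0.295421, 1.253185); Gamma_sss = -0.702188, Gamma_sst = 0.000000, Gamma_stt = -0.680910, Gamma_tss = 0.936535, Gamma_tst = 0.000000, Gamma_ttt = 0.908155; k2 = (-0.295421, 1.253185, 1.130633, -1.507967)
  k3: at (s, t) = (-0.547916, 0.670321), (ds/dtau, dt/dtau) = (-0.299269, 1.256948); Gamma_sss = -0.703148, Gamma_sst = 0.000000, Gamma_stt = -0.681841, Gamma_tss = 0.937910, Gamma_tst = 0.000000, Gamma_ttt = 0.909488; k3 = (-0.299269, 1.256948, 1.140227, -1.520917)
  k4: at (s, t) = (-0.555494, 0.701839), (ds/dtau, dt/dtau) = (-0.270523, 1.218601); Gamma_sss = -0.667730, Gamma_sst = 0.000000, Gamma_stt = -0.647496, Gamma_tss = 0.918265, Gamma_tst = 0.000000, Gamma_ttt = 0.890439; k4 = (-0.270523, 1.218601, 1.010390, -1.389493)
  Y <- Y + (h/6)(k1 + 2k2 + 2k3 + k4): s = -0.5554, t = 0.7018, ds/dtau = -0.2706, dt/dtau = 1.2188
step 4:
  k1: at (s, t) = (-0.555425, 0.701771), (ds/dtau, dt/dtau) = (-0.270562, 1.218766); Gamma_sss = -0.667780, Gamma_sst = 0.000000, Gamma_stt = -0.647544, Gamma_tss = 0.918371, Gamma_tst = 0.000000, Gamma_ttt = 0.890542; k1 = (-0.270562, 1.218766, 1.010740, -1.390030)
  k2: at (s, t) = (-0.562189, 0.732240), (ds/dtau, dt/dtau) = (-0.245294, 1.184015); Gamma_sss = -0.635868, Gamma_sst = 0.000000, Gamma_stt = -0.616600, Gamma_tss = 0.900148, Gamma_tst = 0.000000, Gamma_ttt = 0.872870; k2 = (-0.245294, 1.184015, 0.902665, -1.277831)
  k3: at (s, t) = (-0.561558, 0.731371), (ds/dtau, dt/dtau) = (-0.247996, 1.186820); Gamma_sss = -0.636543, Gamma_sst = 0.000000, Gamma_stt = -0.617254, Gamma_tss = 0.901169, Gamma_tst = 0.000000, Gamma_ttt = 0.873861; k3 = (-0.247996, 1.186820, 0.908577, -1.286293)
  k4: at (s, t) = (-0.567825, 0.761112), (ds/dtau, dt/dtau) = (-0.225133, 1.154451); Gamma_sss = -0.607416, Gamma_sst = 0.000000, Gamma_stt = -0.589009, Gamma_tss = 0.883843, Gamma_tst = 0.000000, Gamma_ttt = 0.857060; k4 = (-0.225133, 1.154451, 0.815794, -1.187051)
  Y <- Y + (h/6)(k1 + 2k2 + 2k3 + k4): s = -0.5678, t = 0.7611, ds/dtau = -0.2252, dt/dtau = 1.1546

Answer: s = -0.5678, t = 0.7611, ds/dtau = -0.2252, dt/dtau = 1.1546


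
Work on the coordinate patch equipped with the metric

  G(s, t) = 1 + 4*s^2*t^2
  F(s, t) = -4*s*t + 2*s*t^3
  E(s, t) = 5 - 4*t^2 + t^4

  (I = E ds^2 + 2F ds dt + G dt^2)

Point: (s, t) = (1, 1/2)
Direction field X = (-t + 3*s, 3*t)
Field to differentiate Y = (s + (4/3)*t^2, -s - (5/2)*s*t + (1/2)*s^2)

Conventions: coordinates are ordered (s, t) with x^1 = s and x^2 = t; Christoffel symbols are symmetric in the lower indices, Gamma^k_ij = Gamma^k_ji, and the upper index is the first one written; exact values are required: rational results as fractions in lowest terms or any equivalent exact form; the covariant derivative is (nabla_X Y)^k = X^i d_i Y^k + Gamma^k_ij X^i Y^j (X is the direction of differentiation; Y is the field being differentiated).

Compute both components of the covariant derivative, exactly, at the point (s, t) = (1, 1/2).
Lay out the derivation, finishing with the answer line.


E = 65/16, F = -7/4, G = 2 at the point
E_s = 0, E_t = -7/2, F_s = -7/4, F_t = -5/2, G_s = 2, G_t = 4
EG - F^2 = 81/16;  g^inv = (16/81) * [[2, 7/4], [7/4, 65/16]]
first-kind symbols [ij,l] = (1/2)(d_i g_jl + d_j g_il - d_l g_ij): [ss,s] = E_s/2 = 0, [ss,t] = F_s - E_t/2 = 0, [st,s] = E_t/2 = -7/4, [st,t] = G_s/2 = 1, [tt,s] = F_t - G_s/2 = -7/2, [tt,t] = G_t/2 = 2
Gamma^s_ij = (G*[ij,s] - F*[ij,t])/(EG - F^2), Gamma^t_ij = (E*[ij,t] - F*[ij,s])/(EG - F^2)
Gamma_sss = 0, Gamma_sst = -28/81, Gamma_stt = -56/81, Gamma_tss = 0, Gamma_tst = 16/81, Gamma_ttt = 32/81
X = (5/2, 3/2), Y = (4/3, -7/4) at the point

Answer: (nabla_X Y)^s = 578/81, (nabla_X Y)^t = -5431/648


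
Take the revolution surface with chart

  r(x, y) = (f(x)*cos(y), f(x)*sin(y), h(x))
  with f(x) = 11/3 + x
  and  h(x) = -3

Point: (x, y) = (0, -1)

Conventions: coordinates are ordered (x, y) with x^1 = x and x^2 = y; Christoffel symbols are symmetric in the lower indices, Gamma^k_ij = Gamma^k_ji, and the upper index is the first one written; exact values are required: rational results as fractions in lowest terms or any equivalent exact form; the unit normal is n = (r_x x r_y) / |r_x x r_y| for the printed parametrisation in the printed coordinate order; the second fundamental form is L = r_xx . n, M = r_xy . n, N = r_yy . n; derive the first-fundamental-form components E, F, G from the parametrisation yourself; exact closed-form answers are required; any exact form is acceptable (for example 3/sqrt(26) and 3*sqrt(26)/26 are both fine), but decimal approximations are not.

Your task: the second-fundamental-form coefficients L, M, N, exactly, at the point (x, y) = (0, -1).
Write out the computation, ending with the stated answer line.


f = 11/3, f' = 1, f'' = 0, h' = 0, h'' = 0
E = 1, F = 0, G = 121/9; answer radicand W^2 = 1
unnormalised second-form numerators: l = 0, m = 0, n = 0; L = l/sqrt(1), and similarly M = m/sqrt(W^2), N = n/sqrt(W^2)

Answer: L = 0, M = 0, N = 0
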